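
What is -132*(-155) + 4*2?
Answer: 20468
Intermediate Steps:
-132*(-155) + 4*2 = 20460 + 8 = 20468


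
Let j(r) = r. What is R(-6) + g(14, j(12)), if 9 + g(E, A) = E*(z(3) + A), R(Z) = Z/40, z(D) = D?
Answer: 4017/20 ≈ 200.85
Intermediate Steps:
R(Z) = Z/40 (R(Z) = Z*(1/40) = Z/40)
g(E, A) = -9 + E*(3 + A)
R(-6) + g(14, j(12)) = (1/40)*(-6) + (-9 + 3*14 + 12*14) = -3/20 + (-9 + 42 + 168) = -3/20 + 201 = 4017/20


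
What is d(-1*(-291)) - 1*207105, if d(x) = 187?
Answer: -206918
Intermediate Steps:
d(-1*(-291)) - 1*207105 = 187 - 1*207105 = 187 - 207105 = -206918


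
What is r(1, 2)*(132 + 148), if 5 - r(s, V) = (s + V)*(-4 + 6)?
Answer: -280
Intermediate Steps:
r(s, V) = 5 - 2*V - 2*s (r(s, V) = 5 - (s + V)*(-4 + 6) = 5 - (V + s)*2 = 5 - (2*V + 2*s) = 5 + (-2*V - 2*s) = 5 - 2*V - 2*s)
r(1, 2)*(132 + 148) = (5 - 2*2 - 2*1)*(132 + 148) = (5 - 4 - 2)*280 = -1*280 = -280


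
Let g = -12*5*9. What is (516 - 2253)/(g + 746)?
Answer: -1737/206 ≈ -8.4320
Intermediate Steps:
g = -540 (g = -60*9 = -540)
(516 - 2253)/(g + 746) = (516 - 2253)/(-540 + 746) = -1737/206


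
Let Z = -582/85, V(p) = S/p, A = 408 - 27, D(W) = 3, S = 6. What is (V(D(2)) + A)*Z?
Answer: -222906/85 ≈ -2622.4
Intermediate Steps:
A = 381
V(p) = 6/p
Z = -582/85 (Z = -582*1/85 = -582/85 ≈ -6.8471)
(V(D(2)) + A)*Z = (6/3 + 381)*(-582/85) = (6*(1/3) + 381)*(-582/85) = (2 + 381)*(-582/85) = 383*(-582/85) = -222906/85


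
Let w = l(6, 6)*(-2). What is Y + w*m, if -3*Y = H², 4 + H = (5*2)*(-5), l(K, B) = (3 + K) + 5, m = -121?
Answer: 2416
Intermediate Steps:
l(K, B) = 8 + K
H = -54 (H = -4 + (5*2)*(-5) = -4 + 10*(-5) = -4 - 50 = -54)
w = -28 (w = (8 + 6)*(-2) = 14*(-2) = -28)
Y = -972 (Y = -⅓*(-54)² = -⅓*2916 = -972)
Y + w*m = -972 - 28*(-121) = -972 + 3388 = 2416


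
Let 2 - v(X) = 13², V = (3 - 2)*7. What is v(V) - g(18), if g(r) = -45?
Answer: -122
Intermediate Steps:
V = 7 (V = 1*7 = 7)
v(X) = -167 (v(X) = 2 - 1*13² = 2 - 1*169 = 2 - 169 = -167)
v(V) - g(18) = -167 - 1*(-45) = -167 + 45 = -122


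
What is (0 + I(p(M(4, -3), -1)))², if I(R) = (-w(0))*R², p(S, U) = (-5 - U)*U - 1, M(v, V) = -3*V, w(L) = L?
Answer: 0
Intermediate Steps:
p(S, U) = -1 + U*(-5 - U) (p(S, U) = U*(-5 - U) - 1 = -1 + U*(-5 - U))
I(R) = 0 (I(R) = (-1*0)*R² = 0*R² = 0)
(0 + I(p(M(4, -3), -1)))² = (0 + 0)² = 0² = 0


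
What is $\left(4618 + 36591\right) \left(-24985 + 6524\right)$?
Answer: $-760759349$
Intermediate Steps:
$\left(4618 + 36591\right) \left(-24985 + 6524\right) = 41209 \left(-18461\right) = -760759349$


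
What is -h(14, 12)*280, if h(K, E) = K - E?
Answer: -560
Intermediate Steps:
-h(14, 12)*280 = -(14 - 1*12)*280 = -(14 - 12)*280 = -2*280 = -1*560 = -560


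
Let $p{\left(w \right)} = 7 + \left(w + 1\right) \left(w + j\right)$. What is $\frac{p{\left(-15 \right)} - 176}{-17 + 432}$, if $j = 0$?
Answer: $\frac{41}{415} \approx 0.098795$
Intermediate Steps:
$p{\left(w \right)} = 7 + w \left(1 + w\right)$ ($p{\left(w \right)} = 7 + \left(w + 1\right) \left(w + 0\right) = 7 + \left(1 + w\right) w = 7 + w \left(1 + w\right)$)
$\frac{p{\left(-15 \right)} - 176}{-17 + 432} = \frac{\left(7 - 15 + \left(-15\right)^{2}\right) - 176}{-17 + 432} = \frac{\left(7 - 15 + 225\right) - 176}{415} = \left(217 - 176\right) \frac{1}{415} = 41 \cdot \frac{1}{415} = \frac{41}{415}$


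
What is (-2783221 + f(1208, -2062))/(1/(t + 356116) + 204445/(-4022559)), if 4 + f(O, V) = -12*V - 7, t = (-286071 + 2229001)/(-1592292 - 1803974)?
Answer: 1677552115931770337520174/30906868011863297 ≈ 5.4278e+7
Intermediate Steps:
t = -971465/1698133 (t = 1942930/(-3396266) = 1942930*(-1/3396266) = -971465/1698133 ≈ -0.57208)
f(O, V) = -11 - 12*V (f(O, V) = -4 + (-12*V - 7) = -4 + (-7 - 12*V) = -11 - 12*V)
(-2783221 + f(1208, -2062))/(1/(t + 356116) + 204445/(-4022559)) = (-2783221 + (-11 - 12*(-2062)))/(1/(-971465/1698133 + 356116) + 204445/(-4022559)) = (-2783221 + (-11 + 24744))/(1/(604731359963/1698133) + 204445*(-1/4022559)) = (-2783221 + 24733)/(1698133/604731359963 - 204445/4022559) = -2758488/(-123627472047453188/2432567574601405317) = -2758488*(-2432567574601405317/123627472047453188) = 1677552115931770337520174/30906868011863297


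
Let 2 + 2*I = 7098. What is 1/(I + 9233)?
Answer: 1/12781 ≈ 7.8241e-5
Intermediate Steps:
I = 3548 (I = -1 + (½)*7098 = -1 + 3549 = 3548)
1/(I + 9233) = 1/(3548 + 9233) = 1/12781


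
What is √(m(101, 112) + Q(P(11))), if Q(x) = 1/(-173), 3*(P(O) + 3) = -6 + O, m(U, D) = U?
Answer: 8*√47229/173 ≈ 10.050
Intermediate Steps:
P(O) = -5 + O/3 (P(O) = -3 + (-6 + O)/3 = -3 + (-2 + O/3) = -5 + O/3)
Q(x) = -1/173
√(m(101, 112) + Q(P(11))) = √(101 - 1/173) = √(17472/173) = 8*√47229/173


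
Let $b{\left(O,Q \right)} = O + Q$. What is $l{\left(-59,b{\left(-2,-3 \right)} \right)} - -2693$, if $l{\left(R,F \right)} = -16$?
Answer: $2677$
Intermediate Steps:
$l{\left(-59,b{\left(-2,-3 \right)} \right)} - -2693 = -16 - -2693 = -16 + 2693 = 2677$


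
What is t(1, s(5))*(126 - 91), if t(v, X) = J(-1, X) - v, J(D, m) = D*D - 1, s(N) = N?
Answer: -35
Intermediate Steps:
J(D, m) = -1 + D**2 (J(D, m) = D**2 - 1 = -1 + D**2)
t(v, X) = -v (t(v, X) = (-1 + (-1)**2) - v = (-1 + 1) - v = 0 - v = -v)
t(1, s(5))*(126 - 91) = (-1*1)*(126 - 91) = -1*35 = -35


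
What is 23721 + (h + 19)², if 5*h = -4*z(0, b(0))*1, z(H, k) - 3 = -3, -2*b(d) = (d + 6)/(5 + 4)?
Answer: 24082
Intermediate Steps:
b(d) = -⅓ - d/18 (b(d) = -(d + 6)/(2*(5 + 4)) = -(6 + d)/(2*9) = -(⅔ + d/9)/2 = -⅓ - d/18)
z(H, k) = 0 (z(H, k) = 3 - 3 = 0)
h = 0 (h = (-4*0*1)/5 = (0*1)/5 = (⅕)*0 = 0)
23721 + (h + 19)² = 23721 + (0 + 19)² = 23721 + 19² = 23721 + 361 = 24082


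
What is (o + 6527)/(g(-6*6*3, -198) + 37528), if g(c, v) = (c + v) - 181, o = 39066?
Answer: 45593/37041 ≈ 1.2309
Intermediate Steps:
g(c, v) = -181 + c + v
(o + 6527)/(g(-6*6*3, -198) + 37528) = (39066 + 6527)/((-181 - 6*6*3 - 198) + 37528) = 45593/((-181 - 36*3 - 198) + 37528) = 45593/((-181 - 108 - 198) + 37528) = 45593/(-487 + 37528) = 45593/37041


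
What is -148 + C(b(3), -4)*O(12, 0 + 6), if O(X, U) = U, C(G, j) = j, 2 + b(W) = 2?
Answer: -172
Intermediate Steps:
b(W) = 0 (b(W) = -2 + 2 = 0)
-148 + C(b(3), -4)*O(12, 0 + 6) = -148 - 4*(0 + 6) = -148 - 4*6 = -148 - 24 = -172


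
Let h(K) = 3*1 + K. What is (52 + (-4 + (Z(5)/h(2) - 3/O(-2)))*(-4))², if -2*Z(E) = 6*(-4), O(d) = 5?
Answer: 92416/25 ≈ 3696.6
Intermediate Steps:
h(K) = 3 + K
Z(E) = 12 (Z(E) = -3*(-4) = -½*(-24) = 12)
(52 + (-4 + (Z(5)/h(2) - 3/O(-2)))*(-4))² = (52 + (-4 + (12/(3 + 2) - 3/5))*(-4))² = (52 + (-4 + (12/5 - 3*⅕))*(-4))² = (52 + (-4 + (12*(⅕) - ⅗))*(-4))² = (52 + (-4 + (12/5 - ⅗))*(-4))² = (52 + (-4 + 9/5)*(-4))² = (52 - 11/5*(-4))² = (52 + 44/5)² = (304/5)² = 92416/25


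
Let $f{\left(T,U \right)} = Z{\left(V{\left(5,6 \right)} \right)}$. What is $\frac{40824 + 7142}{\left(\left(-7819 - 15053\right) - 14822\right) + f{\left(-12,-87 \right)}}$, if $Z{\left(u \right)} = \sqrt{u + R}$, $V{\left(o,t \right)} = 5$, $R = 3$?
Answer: $- \frac{452007601}{355209407} - \frac{23983 \sqrt{2}}{355209407} \approx -1.2726$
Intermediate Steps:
$Z{\left(u \right)} = \sqrt{3 + u}$ ($Z{\left(u \right)} = \sqrt{u + 3} = \sqrt{3 + u}$)
$f{\left(T,U \right)} = 2 \sqrt{2}$ ($f{\left(T,U \right)} = \sqrt{3 + 5} = \sqrt{8} = 2 \sqrt{2}$)
$\frac{40824 + 7142}{\left(\left(-7819 - 15053\right) - 14822\right) + f{\left(-12,-87 \right)}} = \frac{40824 + 7142}{\left(\left(-7819 - 15053\right) - 14822\right) + 2 \sqrt{2}} = \frac{47966}{\left(-22872 - 14822\right) + 2 \sqrt{2}} = \frac{47966}{-37694 + 2 \sqrt{2}}$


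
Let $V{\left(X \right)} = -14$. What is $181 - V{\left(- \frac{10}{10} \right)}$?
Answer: $195$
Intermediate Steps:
$181 - V{\left(- \frac{10}{10} \right)} = 181 - -14 = 181 + 14 = 195$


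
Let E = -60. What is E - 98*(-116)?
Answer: 11308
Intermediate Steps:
E - 98*(-116) = -60 - 98*(-116) = -60 + 11368 = 11308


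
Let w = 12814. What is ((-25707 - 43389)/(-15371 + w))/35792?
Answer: 8637/11440018 ≈ 0.00075498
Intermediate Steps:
((-25707 - 43389)/(-15371 + w))/35792 = ((-25707 - 43389)/(-15371 + 12814))/35792 = -69096/(-2557)*(1/35792) = -69096*(-1/2557)*(1/35792) = (69096/2557)*(1/35792) = 8637/11440018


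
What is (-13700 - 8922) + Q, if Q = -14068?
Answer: -36690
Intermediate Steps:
(-13700 - 8922) + Q = (-13700 - 8922) - 14068 = -22622 - 14068 = -36690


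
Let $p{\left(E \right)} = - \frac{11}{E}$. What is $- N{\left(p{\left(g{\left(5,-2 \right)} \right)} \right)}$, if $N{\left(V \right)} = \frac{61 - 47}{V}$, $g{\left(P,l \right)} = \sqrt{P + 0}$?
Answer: $\frac{14 \sqrt{5}}{11} \approx 2.8459$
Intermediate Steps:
$g{\left(P,l \right)} = \sqrt{P}$
$N{\left(V \right)} = \frac{14}{V}$ ($N{\left(V \right)} = \frac{61 - 47}{V} = \frac{14}{V}$)
$- N{\left(p{\left(g{\left(5,-2 \right)} \right)} \right)} = - \frac{14}{\left(-11\right) \frac{1}{\sqrt{5}}} = - \frac{14}{\left(-11\right) \frac{\sqrt{5}}{5}} = - \frac{14}{\left(- \frac{11}{5}\right) \sqrt{5}} = - 14 \left(- \frac{\sqrt{5}}{11}\right) = - \frac{\left(-14\right) \sqrt{5}}{11} = \frac{14 \sqrt{5}}{11}$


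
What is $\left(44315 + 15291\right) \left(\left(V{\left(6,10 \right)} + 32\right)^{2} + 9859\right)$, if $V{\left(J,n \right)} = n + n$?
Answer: $748830178$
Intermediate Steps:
$V{\left(J,n \right)} = 2 n$
$\left(44315 + 15291\right) \left(\left(V{\left(6,10 \right)} + 32\right)^{2} + 9859\right) = \left(44315 + 15291\right) \left(\left(2 \cdot 10 + 32\right)^{2} + 9859\right) = 59606 \left(\left(20 + 32\right)^{2} + 9859\right) = 59606 \left(52^{2} + 9859\right) = 59606 \left(2704 + 9859\right) = 59606 \cdot 12563 = 748830178$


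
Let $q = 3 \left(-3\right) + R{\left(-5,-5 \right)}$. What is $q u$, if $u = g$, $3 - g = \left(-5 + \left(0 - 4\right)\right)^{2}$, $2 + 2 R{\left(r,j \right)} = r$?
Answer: $975$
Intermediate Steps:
$R{\left(r,j \right)} = -1 + \frac{r}{2}$
$q = - \frac{25}{2}$ ($q = 3 \left(-3\right) + \left(-1 + \frac{1}{2} \left(-5\right)\right) = -9 - \frac{7}{2} = - \frac{25}{2} \approx -12.5$)
$g = -78$ ($g = 3 - \left(-5 + \left(0 - 4\right)\right)^{2} = 3 - \left(-5 - 4\right)^{2} = 3 - \left(-9\right)^{2} = 3 - 81 = -78$)
$u = -78$
$q u = \left(- \frac{25}{2}\right) \left(-78\right) = 975$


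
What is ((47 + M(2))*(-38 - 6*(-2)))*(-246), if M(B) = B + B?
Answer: 326196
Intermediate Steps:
M(B) = 2*B
((47 + M(2))*(-38 - 6*(-2)))*(-246) = ((47 + 2*2)*(-38 - 6*(-2)))*(-246) = ((47 + 4)*(-38 + 12))*(-246) = (51*(-26))*(-246) = -1326*(-246) = 326196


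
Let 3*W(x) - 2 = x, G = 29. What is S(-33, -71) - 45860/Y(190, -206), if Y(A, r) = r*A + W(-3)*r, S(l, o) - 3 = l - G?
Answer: -3389023/58607 ≈ -57.826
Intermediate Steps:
W(x) = ⅔ + x/3
S(l, o) = -26 + l (S(l, o) = 3 + (l - 1*29) = 3 + (l - 29) = 3 + (-29 + l) = -26 + l)
Y(A, r) = -r/3 + A*r (Y(A, r) = r*A + (⅔ + (⅓)*(-3))*r = A*r + (⅔ - 1)*r = A*r - r/3 = -r/3 + A*r)
S(-33, -71) - 45860/Y(190, -206) = (-26 - 33) - 45860/((-206*(-⅓ + 190))) = -59 - 45860/((-206*569/3)) = -59 - 45860/(-117214/3) = -59 - 45860*(-3)/117214 = -59 - 1*(-68790/58607) = -59 + 68790/58607 = -3389023/58607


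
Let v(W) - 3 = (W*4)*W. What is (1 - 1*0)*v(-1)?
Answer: 7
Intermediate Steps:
v(W) = 3 + 4*W**2 (v(W) = 3 + (W*4)*W = 3 + (4*W)*W = 3 + 4*W**2)
(1 - 1*0)*v(-1) = (1 - 1*0)*(3 + 4*(-1)**2) = (1 + 0)*(3 + 4*1) = 1*(3 + 4) = 1*7 = 7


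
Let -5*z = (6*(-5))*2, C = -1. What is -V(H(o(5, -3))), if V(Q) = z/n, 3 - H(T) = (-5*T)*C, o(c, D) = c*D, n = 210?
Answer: -2/35 ≈ -0.057143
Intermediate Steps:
o(c, D) = D*c
z = 12 (z = -6*(-5)*2/5 = -(-6)*2 = -⅕*(-60) = 12)
H(T) = 3 - 5*T (H(T) = 3 - (-5*T)*(-1) = 3 - 5*T)
V(Q) = 2/35 (V(Q) = 12/210 = 12*(1/210) = 2/35)
-V(H(o(5, -3))) = -1*2/35 = -2/35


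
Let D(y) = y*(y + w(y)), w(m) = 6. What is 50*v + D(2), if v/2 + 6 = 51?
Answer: 4516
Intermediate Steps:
v = 90 (v = -12 + 2*51 = -12 + 102 = 90)
D(y) = y*(6 + y) (D(y) = y*(y + 6) = y*(6 + y))
50*v + D(2) = 50*90 + 2*(6 + 2) = 4500 + 2*8 = 4500 + 16 = 4516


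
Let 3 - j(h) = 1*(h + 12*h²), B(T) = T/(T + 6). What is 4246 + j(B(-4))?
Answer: 4203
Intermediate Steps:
B(T) = T/(6 + T)
j(h) = 3 - h - 12*h² (j(h) = 3 - (h + 12*h²) = 3 + (-h - 12*h²) = 3 - h - 12*h²)
4246 + j(B(-4)) = 4246 + (3 - (-4)/(6 - 4) - 12*16/(6 - 4)²) = 4246 + (3 - (-4)/2 - 12*(-4/2)²) = 4246 + (3 - (-4)/2 - 12*(-4*½)²) = 4246 + (3 - 1*(-2) - 12*(-2)²) = 4246 + (3 + 2 - 12*4) = 4246 + (3 + 2 - 48) = 4246 - 43 = 4203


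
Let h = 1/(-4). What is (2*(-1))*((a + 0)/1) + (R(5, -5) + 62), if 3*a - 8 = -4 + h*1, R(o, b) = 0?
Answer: 119/2 ≈ 59.500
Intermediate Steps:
h = -¼ ≈ -0.25000
a = 5/4 (a = 8/3 + (-4 - ¼*1)/3 = 8/3 + (-4 - ¼)/3 = 8/3 + (⅓)*(-17/4) = 8/3 - 17/12 = 5/4 ≈ 1.2500)
(2*(-1))*((a + 0)/1) + (R(5, -5) + 62) = (2*(-1))*((5/4 + 0)/1) + (0 + 62) = -2*5/4 + 62 = -5/2 + 62 = 119/2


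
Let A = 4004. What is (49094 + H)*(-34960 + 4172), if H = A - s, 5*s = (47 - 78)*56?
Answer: -8227354088/5 ≈ -1.6455e+9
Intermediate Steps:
s = -1736/5 (s = ((47 - 78)*56)/5 = (-31*56)/5 = (⅕)*(-1736) = -1736/5 ≈ -347.20)
H = 21756/5 (H = 4004 - 1*(-1736/5) = 4004 + 1736/5 = 21756/5 ≈ 4351.2)
(49094 + H)*(-34960 + 4172) = (49094 + 21756/5)*(-34960 + 4172) = (267226/5)*(-30788) = -8227354088/5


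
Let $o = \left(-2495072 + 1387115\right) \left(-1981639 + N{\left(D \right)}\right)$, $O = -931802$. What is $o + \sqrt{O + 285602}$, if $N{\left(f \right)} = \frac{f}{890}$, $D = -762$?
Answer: $\frac{977029428809352}{445} + 30 i \sqrt{718} \approx 2.1956 \cdot 10^{12} + 803.87 i$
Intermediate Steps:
$N{\left(f \right)} = \frac{f}{890}$ ($N{\left(f \right)} = f \frac{1}{890} = \frac{f}{890}$)
$o = \frac{977029428809352}{445}$ ($o = \left(-2495072 + 1387115\right) \left(-1981639 + \frac{1}{890} \left(-762\right)\right) = - 1107957 \left(-1981639 - \frac{381}{445}\right) = \left(-1107957\right) \left(- \frac{881829736}{445}\right) = \frac{977029428809352}{445} \approx 2.1956 \cdot 10^{12}$)
$o + \sqrt{O + 285602} = \frac{977029428809352}{445} + \sqrt{-931802 + 285602} = \frac{977029428809352}{445} + \sqrt{-646200} = \frac{977029428809352}{445} + 30 i \sqrt{718}$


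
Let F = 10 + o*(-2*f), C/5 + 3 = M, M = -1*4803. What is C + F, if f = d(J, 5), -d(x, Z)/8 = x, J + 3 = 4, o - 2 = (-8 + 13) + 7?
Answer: -23796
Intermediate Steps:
o = 14 (o = 2 + ((-8 + 13) + 7) = 2 + (5 + 7) = 2 + 12 = 14)
J = 1 (J = -3 + 4 = 1)
d(x, Z) = -8*x
f = -8 (f = -8*1 = -8)
M = -4803
C = -24030 (C = -15 + 5*(-4803) = -15 - 24015 = -24030)
F = 234 (F = 10 + 14*(-2*(-8)) = 10 + 14*16 = 10 + 224 = 234)
C + F = -24030 + 234 = -23796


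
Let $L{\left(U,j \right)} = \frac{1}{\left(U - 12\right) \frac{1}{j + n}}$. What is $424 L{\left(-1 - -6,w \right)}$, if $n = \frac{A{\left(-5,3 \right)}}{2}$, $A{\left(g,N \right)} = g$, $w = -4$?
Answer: $\frac{2756}{7} \approx 393.71$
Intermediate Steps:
$n = - \frac{5}{2} \approx -2.5$
$L{\left(U,j \right)} = \frac{- \frac{5}{2} + j}{-12 + U}$ ($L{\left(U,j \right)} = \frac{1}{\left(U - 12\right) \frac{1}{j - \frac{5}{2}}} = \frac{1}{\left(-12 + U\right) \frac{1}{- \frac{5}{2} + j}} = \frac{1}{\frac{1}{- \frac{5}{2} + j} \left(-12 + U\right)} = \frac{- \frac{5}{2} + j}{-12 + U}$)
$424 L{\left(-1 - -6,w \right)} = 424 \frac{- \frac{5}{2} - 4}{-12 - -5} = 424 \frac{1}{-12 + \left(-1 + 6\right)} \left(- \frac{13}{2}\right) = 424 \frac{1}{-12 + 5} \left(- \frac{13}{2}\right) = 424 \frac{1}{-7} \left(- \frac{13}{2}\right) = 424 \left(\left(- \frac{1}{7}\right) \left(- \frac{13}{2}\right)\right) = 424 \cdot \frac{13}{14} = \frac{2756}{7}$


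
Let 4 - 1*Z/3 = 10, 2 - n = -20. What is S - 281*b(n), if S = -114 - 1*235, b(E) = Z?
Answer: 4709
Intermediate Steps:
n = 22 (n = 2 - 1*(-20) = 2 + 20 = 22)
Z = -18 (Z = 12 - 3*10 = 12 - 30 = -18)
b(E) = -18
S = -349 (S = -114 - 235 = -349)
S - 281*b(n) = -349 - 281*(-18) = -349 + 5058 = 4709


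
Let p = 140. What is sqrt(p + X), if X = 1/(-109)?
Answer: sqrt(1663231)/109 ≈ 11.832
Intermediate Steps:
X = -1/109 ≈ -0.0091743
sqrt(p + X) = sqrt(140 - 1/109) = sqrt(15259/109) = sqrt(1663231)/109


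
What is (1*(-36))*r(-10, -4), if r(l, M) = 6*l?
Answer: 2160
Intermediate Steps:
(1*(-36))*r(-10, -4) = (1*(-36))*(6*(-10)) = -36*(-60) = 2160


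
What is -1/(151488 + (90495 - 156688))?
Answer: -1/85295 ≈ -1.1724e-5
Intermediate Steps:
-1/(151488 + (90495 - 156688)) = -1/(151488 - 66193) = -1/85295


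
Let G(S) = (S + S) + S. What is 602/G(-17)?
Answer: -602/51 ≈ -11.804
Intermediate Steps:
G(S) = 3*S (G(S) = 2*S + S = 3*S)
602/G(-17) = 602/((3*(-17))) = 602/(-51) = 602*(-1/51) = -602/51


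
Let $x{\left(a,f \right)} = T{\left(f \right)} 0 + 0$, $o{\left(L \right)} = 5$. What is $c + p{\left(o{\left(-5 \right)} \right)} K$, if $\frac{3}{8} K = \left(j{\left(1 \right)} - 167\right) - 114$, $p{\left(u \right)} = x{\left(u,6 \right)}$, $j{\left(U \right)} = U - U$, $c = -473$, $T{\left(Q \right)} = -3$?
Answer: $-473$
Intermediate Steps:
$j{\left(U \right)} = 0$
$x{\left(a,f \right)} = 0$ ($x{\left(a,f \right)} = \left(-3\right) 0 + 0 = 0 + 0 = 0$)
$p{\left(u \right)} = 0$
$K = - \frac{2248}{3}$ ($K = \frac{8 \left(\left(0 - 167\right) - 114\right)}{3} = \frac{8 \left(-167 - 114\right)}{3} = \frac{8}{3} \left(-281\right) = - \frac{2248}{3} \approx -749.33$)
$c + p{\left(o{\left(-5 \right)} \right)} K = -473 + 0 \left(- \frac{2248}{3}\right) = -473 + 0 = -473$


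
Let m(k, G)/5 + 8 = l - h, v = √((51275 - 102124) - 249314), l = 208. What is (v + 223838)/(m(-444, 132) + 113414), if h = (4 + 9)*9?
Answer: 223838/113829 + I*√300163/113829 ≈ 1.9664 + 0.0048131*I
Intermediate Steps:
v = I*√300163 (v = √(-50849 - 249314) = √(-300163) = I*√300163 ≈ 547.87*I)
h = 117 (h = 13*9 = 117)
m(k, G) = 415 (m(k, G) = -40 + 5*(208 - 1*117) = -40 + 5*(208 - 117) = -40 + 5*91 = -40 + 455 = 415)
(v + 223838)/(m(-444, 132) + 113414) = (I*√300163 + 223838)/(415 + 113414) = (223838 + I*√300163)/113829 = (223838 + I*√300163)*(1/113829) = 223838/113829 + I*√300163/113829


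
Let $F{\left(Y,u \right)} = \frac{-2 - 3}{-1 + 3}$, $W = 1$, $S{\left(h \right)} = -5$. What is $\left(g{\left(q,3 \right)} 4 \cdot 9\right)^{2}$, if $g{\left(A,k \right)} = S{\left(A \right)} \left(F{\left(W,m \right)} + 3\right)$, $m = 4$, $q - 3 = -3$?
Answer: $8100$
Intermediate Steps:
$q = 0$ ($q = 3 - 3 = 0$)
$F{\left(Y,u \right)} = - \frac{5}{2}$
$g{\left(A,k \right)} = - \frac{5}{2}$ ($g{\left(A,k \right)} = - 5 \left(- \frac{5}{2} + 3\right) = \left(-5\right) \frac{1}{2} = - \frac{5}{2}$)
$\left(g{\left(q,3 \right)} 4 \cdot 9\right)^{2} = \left(\left(- \frac{5}{2}\right) 4 \cdot 9\right)^{2} = \left(\left(-10\right) 9\right)^{2} = \left(-90\right)^{2} = 8100$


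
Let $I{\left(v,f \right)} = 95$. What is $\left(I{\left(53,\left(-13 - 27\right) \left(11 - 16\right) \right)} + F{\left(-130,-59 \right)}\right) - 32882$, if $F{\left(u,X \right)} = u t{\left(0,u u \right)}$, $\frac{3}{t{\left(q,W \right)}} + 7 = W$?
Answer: $- \frac{184623727}{5631} \approx -32787.0$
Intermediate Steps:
$t{\left(q,W \right)} = \frac{3}{-7 + W}$
$F{\left(u,X \right)} = \frac{3 u}{-7 + u^{2}}$ ($F{\left(u,X \right)} = u \frac{3}{-7 + u u} = u \frac{3}{-7 + u^{2}} = \frac{3 u}{-7 + u^{2}}$)
$\left(I{\left(53,\left(-13 - 27\right) \left(11 - 16\right) \right)} + F{\left(-130,-59 \right)}\right) - 32882 = \left(95 + 3 \left(-130\right) \frac{1}{-7 + \left(-130\right)^{2}}\right) - 32882 = \left(95 + 3 \left(-130\right) \frac{1}{-7 + 16900}\right) - 32882 = \left(95 + 3 \left(-130\right) \frac{1}{16893}\right) - 32882 = \left(95 - \frac{130}{5631}\right) - 32882 = \frac{534815}{5631} - 32882 = - \frac{184623727}{5631}$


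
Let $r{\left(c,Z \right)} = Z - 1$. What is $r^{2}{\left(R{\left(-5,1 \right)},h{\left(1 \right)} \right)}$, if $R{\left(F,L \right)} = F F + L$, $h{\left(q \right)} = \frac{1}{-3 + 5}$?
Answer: $\frac{1}{4} \approx 0.25$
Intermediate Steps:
$h{\left(q \right)} = \frac{1}{2}$
$R{\left(F,L \right)} = L + F^{2}$ ($R{\left(F,L \right)} = F^{2} + L = L + F^{2}$)
$r{\left(c,Z \right)} = -1 + Z$
$r^{2}{\left(R{\left(-5,1 \right)},h{\left(1 \right)} \right)} = \left(-1 + \frac{1}{2}\right)^{2} = \left(- \frac{1}{2}\right)^{2} = \frac{1}{4}$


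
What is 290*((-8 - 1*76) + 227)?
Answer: 41470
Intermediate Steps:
290*((-8 - 1*76) + 227) = 290*((-8 - 76) + 227) = 290*(-84 + 227) = 290*143 = 41470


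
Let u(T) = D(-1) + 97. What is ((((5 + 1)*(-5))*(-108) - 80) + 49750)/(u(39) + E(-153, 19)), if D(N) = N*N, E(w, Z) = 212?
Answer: 5291/31 ≈ 170.68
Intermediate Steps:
D(N) = N**2
u(T) = 98 (u(T) = (-1)**2 + 97 = 1 + 97 = 98)
((((5 + 1)*(-5))*(-108) - 80) + 49750)/(u(39) + E(-153, 19)) = ((((5 + 1)*(-5))*(-108) - 80) + 49750)/(98 + 212) = (((6*(-5))*(-108) - 80) + 49750)/310 = ((-30*(-108) - 80) + 49750)*(1/310) = ((3240 - 80) + 49750)*(1/310) = (3160 + 49750)*(1/310) = 52910*(1/310) = 5291/31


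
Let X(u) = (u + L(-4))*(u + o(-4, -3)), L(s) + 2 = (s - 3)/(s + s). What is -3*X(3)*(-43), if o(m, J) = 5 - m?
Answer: 5805/2 ≈ 2902.5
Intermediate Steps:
L(s) = -2 + (-3 + s)/(2*s) (L(s) = -2 + (s - 3)/(s + s) = -2 + (-3 + s)/((2*s)) = -2 + (-3 + s)*(1/(2*s)) = -2 + (-3 + s)/(2*s))
X(u) = (9 + u)*(-9/8 + u) (X(u) = (u + (3/2)*(-1 - 1*(-4))/(-4))*(u + (5 - 1*(-4))) = (u + (3/2)*(-¼)*(-1 + 4))*(u + (5 + 4)) = (u + (3/2)*(-¼)*3)*(u + 9) = (u - 9/8)*(9 + u) = (-9/8 + u)*(9 + u) = (9 + u)*(-9/8 + u))
-3*X(3)*(-43) = -3*(-81/8 + 3² + (63/8)*3)*(-43) = -3*(-81/8 + 9 + 189/8)*(-43) = -3*45/2*(-43) = -135/2*(-43) = 5805/2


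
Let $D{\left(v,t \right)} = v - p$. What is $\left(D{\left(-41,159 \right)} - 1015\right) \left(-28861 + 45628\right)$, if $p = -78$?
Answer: $-16398126$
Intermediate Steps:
$D{\left(v,t \right)} = 78 + v$ ($D{\left(v,t \right)} = v - -78 = v + 78 = 78 + v$)
$\left(D{\left(-41,159 \right)} - 1015\right) \left(-28861 + 45628\right) = \left(\left(78 - 41\right) - 1015\right) \left(-28861 + 45628\right) = \left(37 - 1015\right) 16767 = \left(-978\right) 16767 = -16398126$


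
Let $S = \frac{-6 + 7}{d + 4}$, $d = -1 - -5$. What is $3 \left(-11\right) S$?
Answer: $- \frac{33}{8} \approx -4.125$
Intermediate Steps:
$d = 4$ ($d = -1 + 5 = 4$)
$S = \frac{1}{8}$ ($S = \frac{-6 + 7}{4 + 4} = 1 \cdot \frac{1}{8} = \frac{1}{8} \approx 0.125$)
$3 \left(-11\right) S = 3 \left(-11\right) \frac{1}{8} = \left(-33\right) \frac{1}{8} = - \frac{33}{8}$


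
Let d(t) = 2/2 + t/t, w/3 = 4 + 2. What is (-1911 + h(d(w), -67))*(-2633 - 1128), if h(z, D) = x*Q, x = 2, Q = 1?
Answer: 7179749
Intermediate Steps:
w = 18 (w = 3*(4 + 2) = 3*6 = 18)
d(t) = 2 (d(t) = 2*(1/2) + 1 = 1 + 1 = 2)
h(z, D) = 2 (h(z, D) = 2*1 = 2)
(-1911 + h(d(w), -67))*(-2633 - 1128) = (-1911 + 2)*(-2633 - 1128) = -1909*(-3761) = 7179749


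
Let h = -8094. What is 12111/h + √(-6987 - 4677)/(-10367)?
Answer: -4037/2698 - 108*I/10367 ≈ -1.4963 - 0.010418*I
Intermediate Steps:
12111/h + √(-6987 - 4677)/(-10367) = 12111/(-8094) + √(-6987 - 4677)/(-10367) = 12111*(-1/8094) + √(-11664)*(-1/10367) = -4037/2698 + (108*I)*(-1/10367) = -4037/2698 - 108*I/10367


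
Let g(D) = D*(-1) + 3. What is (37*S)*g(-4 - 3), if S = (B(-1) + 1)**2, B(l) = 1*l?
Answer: 0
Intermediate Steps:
B(l) = l
S = 0 (S = (-1 + 1)**2 = 0**2 = 0)
g(D) = 3 - D (g(D) = -D + 3 = 3 - D)
(37*S)*g(-4 - 3) = (37*0)*(3 - (-4 - 3)) = 0*(3 - 1*(-7)) = 0*(3 + 7) = 0*10 = 0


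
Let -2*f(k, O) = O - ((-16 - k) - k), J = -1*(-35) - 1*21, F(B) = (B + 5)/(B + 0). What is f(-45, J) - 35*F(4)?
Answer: -195/4 ≈ -48.750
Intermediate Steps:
F(B) = (5 + B)/B
J = 14 (J = 35 - 21 = 14)
f(k, O) = -8 - k - O/2 (f(k, O) = -(O - ((-16 - k) - k))/2 = -(O - (-16 - 2*k))/2 = -(O + (16 + 2*k))/2 = -(16 + O + 2*k)/2 = -8 - k - O/2)
f(-45, J) - 35*F(4) = (-8 - 1*(-45) - ½*14) - 35*(5 + 4)/4 = (-8 + 45 - 7) - 35*9/4 = 30 - 35*9/4 = 30 - 315/4 = -195/4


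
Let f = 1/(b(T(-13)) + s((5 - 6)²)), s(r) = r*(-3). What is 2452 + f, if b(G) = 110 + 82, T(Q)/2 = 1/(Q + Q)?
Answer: 463429/189 ≈ 2452.0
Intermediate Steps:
T(Q) = 1/Q (T(Q) = 2/(Q + Q) = 2/((2*Q)) = 2*(1/(2*Q)) = 1/Q)
b(G) = 192
s(r) = -3*r
f = 1/189 (f = 1/(192 - 3*(5 - 6)²) = 1/(192 - 3*(-1)²) = 1/(192 - 3*1) = 1/(192 - 3) = 1/189 ≈ 0.0052910)
2452 + f = 2452 + 1/189 = 463429/189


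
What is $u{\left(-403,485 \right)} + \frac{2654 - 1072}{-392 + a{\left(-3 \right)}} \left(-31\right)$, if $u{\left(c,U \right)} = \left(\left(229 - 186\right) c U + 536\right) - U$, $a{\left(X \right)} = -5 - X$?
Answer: $- \frac{1655664737}{197} \approx -8.4044 \cdot 10^{6}$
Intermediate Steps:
$u{\left(c,U \right)} = 536 - U + 43 U c$ ($u{\left(c,U \right)} = \left(43 c U + 536\right) - U = \left(43 U c + 536\right) - U = \left(536 + 43 U c\right) - U = 536 - U + 43 U c$)
$u{\left(-403,485 \right)} + \frac{2654 - 1072}{-392 + a{\left(-3 \right)}} \left(-31\right) = \left(536 - 485 + 43 \cdot 485 \left(-403\right)\right) + \frac{2654 - 1072}{-392 - 2} \left(-31\right) = \left(536 - 485 - 8404565\right) + \frac{1582}{-392 + \left(-5 + 3\right)} \left(-31\right) = -8404514 + \frac{1582}{-392 - 2} \left(-31\right) = -8404514 + \frac{1582}{-394} \left(-31\right) = -8404514 + 1582 \left(- \frac{1}{394}\right) \left(-31\right) = -8404514 - - \frac{24521}{197} = -8404514 + \frac{24521}{197} = - \frac{1655664737}{197}$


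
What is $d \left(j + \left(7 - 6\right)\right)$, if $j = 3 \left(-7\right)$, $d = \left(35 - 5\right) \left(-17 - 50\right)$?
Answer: $40200$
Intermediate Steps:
$d = -2010$ ($d = 30 \left(-67\right) = -2010$)
$j = -21$
$d \left(j + \left(7 - 6\right)\right) = - 2010 \left(-21 + \left(7 - 6\right)\right) = - 2010 \left(-21 + 1\right) = \left(-2010\right) \left(-20\right) = 40200$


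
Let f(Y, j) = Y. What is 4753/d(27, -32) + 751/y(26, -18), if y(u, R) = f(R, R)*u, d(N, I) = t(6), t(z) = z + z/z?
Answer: 317021/468 ≈ 677.40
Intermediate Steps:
t(z) = 1 + z (t(z) = z + 1 = 1 + z)
d(N, I) = 7 (d(N, I) = 1 + 6 = 7)
y(u, R) = R*u
4753/d(27, -32) + 751/y(26, -18) = 4753/7 + 751/((-18*26)) = 4753*(1/7) + 751/(-468) = 679 + 751*(-1/468) = 679 - 751/468 = 317021/468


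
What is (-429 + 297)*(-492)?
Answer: 64944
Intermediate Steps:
(-429 + 297)*(-492) = -132*(-492) = 64944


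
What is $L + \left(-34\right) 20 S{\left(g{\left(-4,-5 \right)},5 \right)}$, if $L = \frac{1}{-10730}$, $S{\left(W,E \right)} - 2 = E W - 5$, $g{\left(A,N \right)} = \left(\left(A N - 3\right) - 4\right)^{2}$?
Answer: $- \frac{6143568801}{10730} \approx -5.7256 \cdot 10^{5}$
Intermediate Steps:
$g{\left(A,N \right)} = \left(-7 + A N\right)^{2}$ ($g{\left(A,N \right)} = \left(\left(A N - 3\right) - 4\right)^{2} = \left(\left(-3 + A N\right) - 4\right)^{2} = \left(-7 + A N\right)^{2}$)
$S{\left(W,E \right)} = -3 + E W$ ($S{\left(W,E \right)} = 2 + \left(E W - 5\right) = 2 + \left(-5 + E W\right) = -3 + E W$)
$L = - \frac{1}{10730} \approx -9.3197 \cdot 10^{-5}$
$L + \left(-34\right) 20 S{\left(g{\left(-4,-5 \right)},5 \right)} = - \frac{1}{10730} + \left(-34\right) 20 \left(-3 + 5 \left(-7 - -20\right)^{2}\right) = - \frac{1}{10730} - 680 \left(-3 + 5 \left(-7 + 20\right)^{2}\right) = - \frac{1}{10730} - 680 \left(-3 + 5 \cdot 13^{2}\right) = - \frac{1}{10730} - 680 \left(-3 + 5 \cdot 169\right) = - \frac{1}{10730} - 680 \left(-3 + 845\right) = - \frac{1}{10730} - 572560 = - \frac{6143568801}{10730}$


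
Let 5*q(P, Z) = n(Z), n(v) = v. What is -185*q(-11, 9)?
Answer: -333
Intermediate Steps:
q(P, Z) = Z/5
-185*q(-11, 9) = -37*9 = -185*9/5 = -333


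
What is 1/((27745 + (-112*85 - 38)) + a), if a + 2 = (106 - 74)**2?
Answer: 1/19209 ≈ 5.2059e-5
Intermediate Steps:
a = 1022 (a = -2 + (106 - 74)**2 = -2 + 32**2 = -2 + 1024 = 1022)
1/((27745 + (-112*85 - 38)) + a) = 1/((27745 + (-112*85 - 38)) + 1022) = 1/((27745 + (-9520 - 38)) + 1022) = 1/((27745 - 9558) + 1022) = 1/(18187 + 1022) = 1/19209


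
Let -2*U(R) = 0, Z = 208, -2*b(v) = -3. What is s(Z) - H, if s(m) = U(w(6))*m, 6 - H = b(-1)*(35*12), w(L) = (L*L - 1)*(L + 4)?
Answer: 624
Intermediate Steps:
b(v) = 3/2 (b(v) = -½*(-3) = 3/2)
w(L) = (-1 + L²)*(4 + L) (w(L) = (L² - 1)*(4 + L) = (-1 + L²)*(4 + L))
U(R) = 0 (U(R) = -½*0 = 0)
H = -624 (H = 6 - 3*35*12/2 = 6 - 3*420/2 = 6 - 1*630 = 6 - 630 = -624)
s(m) = 0 (s(m) = 0*m = 0)
s(Z) - H = 0 - 1*(-624) = 0 + 624 = 624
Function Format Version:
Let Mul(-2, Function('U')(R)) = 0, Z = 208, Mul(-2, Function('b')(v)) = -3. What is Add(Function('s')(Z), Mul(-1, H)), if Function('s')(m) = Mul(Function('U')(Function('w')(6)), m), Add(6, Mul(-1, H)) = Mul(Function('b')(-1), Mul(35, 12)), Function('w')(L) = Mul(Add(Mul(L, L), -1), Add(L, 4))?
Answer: 624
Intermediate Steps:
Function('b')(v) = Rational(3, 2) (Function('b')(v) = Mul(Rational(-1, 2), -3) = Rational(3, 2))
Function('w')(L) = Mul(Add(-1, Pow(L, 2)), Add(4, L)) (Function('w')(L) = Mul(Add(Pow(L, 2), -1), Add(4, L)) = Mul(Add(-1, Pow(L, 2)), Add(4, L)))
Function('U')(R) = 0 (Function('U')(R) = Mul(Rational(-1, 2), 0) = 0)
H = -624 (H = Add(6, Mul(-1, Mul(Rational(3, 2), Mul(35, 12)))) = Add(6, Mul(-1, Mul(Rational(3, 2), 420))) = Add(6, Mul(-1, 630)) = Add(6, -630) = -624)
Function('s')(m) = 0 (Function('s')(m) = Mul(0, m) = 0)
Add(Function('s')(Z), Mul(-1, H)) = Add(0, Mul(-1, -624)) = Add(0, 624) = 624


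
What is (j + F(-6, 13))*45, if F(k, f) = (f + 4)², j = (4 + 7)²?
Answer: 18450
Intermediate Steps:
j = 121 (j = 11² = 121)
F(k, f) = (4 + f)²
(j + F(-6, 13))*45 = (121 + (4 + 13)²)*45 = (121 + 17²)*45 = (121 + 289)*45 = 410*45 = 18450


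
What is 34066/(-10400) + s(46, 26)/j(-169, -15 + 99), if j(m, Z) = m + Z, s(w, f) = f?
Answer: -316601/88400 ≈ -3.5815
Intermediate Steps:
j(m, Z) = Z + m
34066/(-10400) + s(46, 26)/j(-169, -15 + 99) = 34066/(-10400) + 26/((-15 + 99) - 169) = 34066*(-1/10400) + 26/(84 - 169) = -17033/5200 + 26/(-85) = -17033/5200 + 26*(-1/85) = -17033/5200 - 26/85 = -316601/88400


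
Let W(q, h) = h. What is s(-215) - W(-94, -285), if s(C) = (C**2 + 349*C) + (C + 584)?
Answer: -28156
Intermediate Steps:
s(C) = 584 + C**2 + 350*C (s(C) = (C**2 + 349*C) + (584 + C) = 584 + C**2 + 350*C)
s(-215) - W(-94, -285) = (584 + (-215)**2 + 350*(-215)) - 1*(-285) = (584 + 46225 - 75250) + 285 = -28441 + 285 = -28156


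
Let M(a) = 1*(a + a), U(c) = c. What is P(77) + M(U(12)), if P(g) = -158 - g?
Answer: -211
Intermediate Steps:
M(a) = 2*a (M(a) = 1*(2*a) = 2*a)
P(77) + M(U(12)) = (-158 - 1*77) + 2*12 = (-158 - 77) + 24 = -235 + 24 = -211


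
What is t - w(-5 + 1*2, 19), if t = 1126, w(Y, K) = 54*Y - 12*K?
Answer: 1516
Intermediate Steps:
w(Y, K) = -12*K + 54*Y
t - w(-5 + 1*2, 19) = 1126 - (-12*19 + 54*(-5 + 1*2)) = 1126 - (-228 + 54*(-5 + 2)) = 1126 - (-228 + 54*(-3)) = 1126 - (-228 - 162) = 1126 - 1*(-390) = 1126 + 390 = 1516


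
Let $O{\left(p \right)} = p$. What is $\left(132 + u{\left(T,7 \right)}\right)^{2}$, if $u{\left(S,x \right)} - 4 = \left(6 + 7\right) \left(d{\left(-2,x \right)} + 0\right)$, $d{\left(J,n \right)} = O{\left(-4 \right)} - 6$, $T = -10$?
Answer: $36$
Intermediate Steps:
$d{\left(J,n \right)} = -10$ ($d{\left(J,n \right)} = -4 - 6 = -10$)
$u{\left(S,x \right)} = -126$ ($u{\left(S,x \right)} = 4 + \left(6 + 7\right) \left(-10 + 0\right) = 4 + 13 \left(-10\right) = 4 - 130 = -126$)
$\left(132 + u{\left(T,7 \right)}\right)^{2} = \left(132 - 126\right)^{2} = 6^{2} = 36$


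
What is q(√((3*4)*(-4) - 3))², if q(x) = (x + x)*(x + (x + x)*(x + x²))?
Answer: 104008788 - 4203216*I*√51 ≈ 1.0401e+8 - 3.0017e+7*I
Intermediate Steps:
q(x) = 2*x*(x + 2*x*(x + x²)) (q(x) = (2*x)*(x + (2*x)*(x + x²)) = (2*x)*(x + 2*x*(x + x²)) = 2*x*(x + 2*x*(x + x²)))
q(√((3*4)*(-4) - 3))² = ((√((3*4)*(-4) - 3))²*(2 + 4*√((3*4)*(-4) - 3) + 4*(√((3*4)*(-4) - 3))²))² = ((√(12*(-4) - 3))²*(2 + 4*√(12*(-4) - 3) + 4*(√(12*(-4) - 3))²))² = ((√(-48 - 3))²*(2 + 4*√(-48 - 3) + 4*(√(-48 - 3))²))² = ((√(-51))²*(2 + 4*√(-51) + 4*(√(-51))²))² = ((I*√51)²*(2 + 4*(I*√51) + 4*(I*√51)²))² = (-51*(2 + 4*I*√51 + 4*(-51)))² = (-51*(2 + 4*I*√51 - 204))² = (-51*(-202 + 4*I*√51))² = (10302 - 204*I*√51)²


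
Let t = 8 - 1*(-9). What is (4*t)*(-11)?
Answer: -748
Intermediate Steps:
t = 17 (t = 8 + 9 = 17)
(4*t)*(-11) = (4*17)*(-11) = 68*(-11) = -748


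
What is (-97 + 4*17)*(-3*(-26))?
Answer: -2262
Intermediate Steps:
(-97 + 4*17)*(-3*(-26)) = (-97 + 68)*78 = -29*78 = -2262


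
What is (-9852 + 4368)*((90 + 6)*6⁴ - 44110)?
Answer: -440398104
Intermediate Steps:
(-9852 + 4368)*((90 + 6)*6⁴ - 44110) = -5484*(96*1296 - 44110) = -5484*(124416 - 44110) = -5484*80306 = -440398104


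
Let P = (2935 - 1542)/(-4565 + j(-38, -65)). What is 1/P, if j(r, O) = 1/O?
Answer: -296726/90545 ≈ -3.2771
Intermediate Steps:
P = -90545/296726 (P = (2935 - 1542)/(-4565 + 1/(-65)) = 1393/(-4565 - 1/65) = 1393/(-296726/65) = 1393*(-65/296726) = -90545/296726 ≈ -0.30515)
1/P = 1/(-90545/296726) = -296726/90545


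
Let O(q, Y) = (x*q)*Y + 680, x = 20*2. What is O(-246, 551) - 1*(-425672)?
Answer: -4995488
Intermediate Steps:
x = 40
O(q, Y) = 680 + 40*Y*q (O(q, Y) = (40*q)*Y + 680 = 40*Y*q + 680 = 680 + 40*Y*q)
O(-246, 551) - 1*(-425672) = (680 + 40*551*(-246)) - 1*(-425672) = (680 - 5421840) + 425672 = -5421160 + 425672 = -4995488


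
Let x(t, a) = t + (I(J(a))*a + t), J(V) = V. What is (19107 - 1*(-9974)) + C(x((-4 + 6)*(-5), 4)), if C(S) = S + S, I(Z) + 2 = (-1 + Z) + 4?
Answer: 29081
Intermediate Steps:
I(Z) = 1 + Z (I(Z) = -2 + ((-1 + Z) + 4) = -2 + (3 + Z) = 1 + Z)
x(t, a) = 2*t + a*(1 + a) (x(t, a) = t + ((1 + a)*a + t) = t + (a*(1 + a) + t) = t + (t + a*(1 + a)) = 2*t + a*(1 + a))
C(S) = 2*S
(19107 - 1*(-9974)) + C(x((-4 + 6)*(-5), 4)) = (19107 - 1*(-9974)) + 2*(2*((-4 + 6)*(-5)) + 4*(1 + 4)) = (19107 + 9974) + 2*(2*(2*(-5)) + 4*5) = 29081 + 2*(2*(-10) + 20) = 29081 + 2*(-20 + 20) = 29081 + 2*0 = 29081 + 0 = 29081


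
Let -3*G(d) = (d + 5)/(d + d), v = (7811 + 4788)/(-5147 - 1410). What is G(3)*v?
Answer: 50396/59013 ≈ 0.85398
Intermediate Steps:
v = -12599/6557 (v = 12599/(-6557) = 12599*(-1/6557) = -12599/6557 ≈ -1.9215)
G(d) = -(5 + d)/(6*d) (G(d) = -(d + 5)/(3*(d + d)) = -(5 + d)/(3*(2*d)) = -(5 + d)*1/(2*d)/3 = -(5 + d)/(6*d))
G(3)*v = ((⅙)*(-5 - 1*3)/3)*(-12599/6557) = ((⅙)*(⅓)*(-5 - 3))*(-12599/6557) = ((⅙)*(⅓)*(-8))*(-12599/6557) = -4/9*(-12599/6557) = 50396/59013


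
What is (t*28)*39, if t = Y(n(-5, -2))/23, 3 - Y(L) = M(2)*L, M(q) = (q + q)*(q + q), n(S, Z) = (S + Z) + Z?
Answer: 160524/23 ≈ 6979.3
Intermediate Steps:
n(S, Z) = S + 2*Z
M(q) = 4*q² (M(q) = (2*q)*(2*q) = 4*q²)
Y(L) = 3 - 16*L (Y(L) = 3 - 4*2²*L = 3 - 4*4*L = 3 - 16*L)
t = 147/23 (t = (3 - 16*(-5 + 2*(-2)))/23 = (3 - 16*(-5 - 4))*(1/23) = (3 - 16*(-9))*(1/23) = (3 + 144)*(1/23) = 147*(1/23) = 147/23 ≈ 6.3913)
(t*28)*39 = ((147/23)*28)*39 = (4116/23)*39 = 160524/23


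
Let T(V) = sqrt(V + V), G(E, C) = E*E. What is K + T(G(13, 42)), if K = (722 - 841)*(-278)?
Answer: 33082 + 13*sqrt(2) ≈ 33100.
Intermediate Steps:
G(E, C) = E**2
K = 33082 (K = -119*(-278) = 33082)
T(V) = sqrt(2)*sqrt(V) (T(V) = sqrt(2*V) = sqrt(2)*sqrt(V))
K + T(G(13, 42)) = 33082 + sqrt(2)*sqrt(13**2) = 33082 + sqrt(2)*sqrt(169) = 33082 + sqrt(2)*13 = 33082 + 13*sqrt(2)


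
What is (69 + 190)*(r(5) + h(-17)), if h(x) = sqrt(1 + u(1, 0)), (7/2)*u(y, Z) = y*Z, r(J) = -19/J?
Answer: -3626/5 ≈ -725.20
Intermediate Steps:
u(y, Z) = 2*Z*y/7 (u(y, Z) = 2*(y*Z)/7 = 2*(Z*y)/7 = 2*Z*y/7)
h(x) = 1 (h(x) = sqrt(1 + (2/7)*0*1) = sqrt(1 + 0) = sqrt(1) = 1)
(69 + 190)*(r(5) + h(-17)) = (69 + 190)*(-19/5 + 1) = 259*(-19*1/5 + 1) = 259*(-19/5 + 1) = 259*(-14/5) = -3626/5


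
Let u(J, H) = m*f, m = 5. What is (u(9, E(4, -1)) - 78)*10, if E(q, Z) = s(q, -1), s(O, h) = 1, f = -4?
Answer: -980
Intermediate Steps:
E(q, Z) = 1
u(J, H) = -20 (u(J, H) = 5*(-4) = -20)
(u(9, E(4, -1)) - 78)*10 = (-20 - 78)*10 = -98*10 = -980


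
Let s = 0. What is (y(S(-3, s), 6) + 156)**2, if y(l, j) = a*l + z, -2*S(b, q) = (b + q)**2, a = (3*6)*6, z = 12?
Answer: 101124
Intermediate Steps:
a = 108 (a = 18*6 = 108)
S(b, q) = -(b + q)**2/2
y(l, j) = 12 + 108*l (y(l, j) = 108*l + 12 = 12 + 108*l)
(y(S(-3, s), 6) + 156)**2 = ((12 + 108*(-(-3 + 0)**2/2)) + 156)**2 = ((12 + 108*(-1/2*(-3)**2)) + 156)**2 = ((12 + 108*(-1/2*9)) + 156)**2 = ((12 + 108*(-9/2)) + 156)**2 = ((12 - 486) + 156)**2 = (-474 + 156)**2 = (-318)**2 = 101124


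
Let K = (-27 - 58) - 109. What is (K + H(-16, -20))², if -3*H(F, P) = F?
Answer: 320356/9 ≈ 35595.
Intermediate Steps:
H(F, P) = -F/3
K = -194 (K = -85 - 109 = -194)
(K + H(-16, -20))² = (-194 - ⅓*(-16))² = (-194 + 16/3)² = (-566/3)² = 320356/9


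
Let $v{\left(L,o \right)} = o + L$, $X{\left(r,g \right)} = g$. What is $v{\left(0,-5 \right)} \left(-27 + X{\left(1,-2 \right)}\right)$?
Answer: $145$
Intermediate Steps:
$v{\left(L,o \right)} = L + o$
$v{\left(0,-5 \right)} \left(-27 + X{\left(1,-2 \right)}\right) = \left(0 - 5\right) \left(-27 - 2\right) = \left(-5\right) \left(-29\right) = 145$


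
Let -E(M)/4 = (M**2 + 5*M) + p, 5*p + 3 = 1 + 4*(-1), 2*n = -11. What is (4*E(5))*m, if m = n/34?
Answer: 10736/85 ≈ 126.31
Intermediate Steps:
n = -11/2 (n = (1/2)*(-11) = -11/2 ≈ -5.5000)
m = -11/68 (m = -11/2/34 = -11/2*1/34 = -11/68 ≈ -0.16176)
p = -6/5 (p = -3/5 + (1 + 4*(-1))/5 = -3/5 + (1 - 4)/5 = -3/5 + (1/5)*(-3) = -3/5 - 3/5 = -6/5 ≈ -1.2000)
E(M) = 24/5 - 20*M - 4*M**2 (E(M) = -4*((M**2 + 5*M) - 6/5) = -4*(-6/5 + M**2 + 5*M) = 24/5 - 20*M - 4*M**2)
(4*E(5))*m = (4*(24/5 - 20*5 - 4*5**2))*(-11/68) = (4*(24/5 - 100 - 4*25))*(-11/68) = (4*(24/5 - 100 - 100))*(-11/68) = (4*(-976/5))*(-11/68) = -3904/5*(-11/68) = 10736/85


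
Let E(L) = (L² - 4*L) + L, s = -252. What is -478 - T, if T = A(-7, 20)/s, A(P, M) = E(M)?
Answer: -30029/63 ≈ -476.65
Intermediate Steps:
E(L) = L² - 3*L
A(P, M) = M*(-3 + M)
T = -85/63 (T = (20*(-3 + 20))/(-252) = (20*17)*(-1/252) = 340*(-1/252) = -85/63 ≈ -1.3492)
-478 - T = -478 - 1*(-85/63) = -478 + 85/63 = -30029/63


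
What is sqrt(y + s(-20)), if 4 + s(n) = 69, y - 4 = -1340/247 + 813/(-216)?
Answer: sqrt(525457426)/2964 ≈ 7.7338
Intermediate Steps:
y = -92281/17784 (y = 4 + (-1340/247 + 813/(-216)) = 4 + (-1340*1/247 + 813*(-1/216)) = 4 + (-1340/247 - 271/72) = 4 - 163417/17784 = -92281/17784 ≈ -5.1890)
s(n) = 65 (s(n) = -4 + 69 = 65)
sqrt(y + s(-20)) = sqrt(-92281/17784 + 65) = sqrt(1063679/17784) = sqrt(525457426)/2964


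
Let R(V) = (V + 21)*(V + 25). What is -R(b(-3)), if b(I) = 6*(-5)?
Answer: -45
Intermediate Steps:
b(I) = -30
R(V) = (21 + V)*(25 + V)
-R(b(-3)) = -(525 + (-30)**2 + 46*(-30)) = -(525 + 900 - 1380) = -1*45 = -45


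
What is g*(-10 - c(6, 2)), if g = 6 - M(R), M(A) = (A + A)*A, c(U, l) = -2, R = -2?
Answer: 16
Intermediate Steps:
M(A) = 2*A² (M(A) = (2*A)*A = 2*A²)
g = -2 (g = 6 - 2*(-2)² = 6 - 2*4 = 6 - 1*8 = 6 - 8 = -2)
g*(-10 - c(6, 2)) = -2*(-10 - 1*(-2)) = -2*(-10 + 2) = -2*(-8) = 16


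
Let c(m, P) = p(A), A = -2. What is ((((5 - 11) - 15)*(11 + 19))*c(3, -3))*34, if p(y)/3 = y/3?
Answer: 42840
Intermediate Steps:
p(y) = y (p(y) = 3*(y/3) = y)
c(m, P) = -2
((((5 - 11) - 15)*(11 + 19))*c(3, -3))*34 = ((((5 - 11) - 15)*(11 + 19))*(-2))*34 = (((-6 - 15)*30)*(-2))*34 = (-21*30*(-2))*34 = -630*(-2)*34 = 1260*34 = 42840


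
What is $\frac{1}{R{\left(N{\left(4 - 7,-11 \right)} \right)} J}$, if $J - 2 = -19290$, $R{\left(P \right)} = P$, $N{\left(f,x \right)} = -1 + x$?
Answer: $\frac{1}{231456} \approx 4.3205 \cdot 10^{-6}$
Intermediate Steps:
$J = -19288$ ($J = 2 - 19290 = -19288$)
$\frac{1}{R{\left(N{\left(4 - 7,-11 \right)} \right)} J} = \frac{1}{\left(-1 - 11\right) \left(-19288\right)} = \frac{1}{-12} \left(- \frac{1}{19288}\right) = \left(- \frac{1}{12}\right) \left(- \frac{1}{19288}\right) = \frac{1}{231456}$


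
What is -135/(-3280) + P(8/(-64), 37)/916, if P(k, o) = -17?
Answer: 3395/150224 ≈ 0.022600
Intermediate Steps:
-135/(-3280) + P(8/(-64), 37)/916 = -135/(-3280) - 17/916 = -135*(-1/3280) - 17*1/916 = 27/656 - 17/916 = 3395/150224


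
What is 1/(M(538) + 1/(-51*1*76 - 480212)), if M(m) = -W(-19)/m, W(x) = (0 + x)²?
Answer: -130219672/87378153 ≈ -1.4903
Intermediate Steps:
W(x) = x²
M(m) = -361/m (M(m) = -(-19)²/m = -361/m)
1/(M(538) + 1/(-51*1*76 - 480212)) = 1/(-361/538 + 1/(-51*1*76 - 480212)) = 1/(-361*1/538 + 1/(-51*76 - 480212)) = 1/(-361/538 + 1/(-3876 - 480212)) = 1/(-361/538 + 1/(-484088)) = 1/(-361/538 - 1/484088) = 1/(-87378153/130219672) = -130219672/87378153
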